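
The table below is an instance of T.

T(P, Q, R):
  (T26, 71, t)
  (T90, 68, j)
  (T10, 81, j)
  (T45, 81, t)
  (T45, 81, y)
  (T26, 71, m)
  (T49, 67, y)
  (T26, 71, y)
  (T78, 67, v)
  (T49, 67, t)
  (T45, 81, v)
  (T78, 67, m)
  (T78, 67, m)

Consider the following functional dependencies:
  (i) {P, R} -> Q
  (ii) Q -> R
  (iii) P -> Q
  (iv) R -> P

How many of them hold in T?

2

(i) {P, R} -> Q: every LHS value maps to a single RHS value — holds.
(ii) Q -> R: Q=71: 3 rows → R takes values {t, m, y} — violation; Q=81: 4 rows → R takes values {j, t, y, v} — violation; Q=67: 5 rows → R takes values {y, v, t, m} — violation — fails.
(iii) P -> Q: every LHS value maps to a single RHS value — holds.
(iv) R -> P: R=t: 3 rows → P takes values {T26, T45, T49} — violation; R=j: 2 rows → P takes values {T90, T10} — violation; R=y: 3 rows → P takes values {T45, T49, T26} — violation; R=m: 3 rows → P takes values {T26, T78} — violation; R=v: 2 rows → P takes values {T78, T45} — violation — fails.
2 of the 4 dependencies hold.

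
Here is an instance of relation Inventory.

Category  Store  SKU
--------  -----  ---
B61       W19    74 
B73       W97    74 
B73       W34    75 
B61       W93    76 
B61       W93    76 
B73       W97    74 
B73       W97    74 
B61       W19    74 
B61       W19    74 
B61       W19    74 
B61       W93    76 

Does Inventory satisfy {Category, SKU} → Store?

(Category=B61, SKU=74): 4 rows → Store = W19, W19, W19, W19 ✓
(Category=B73, SKU=74): 3 rows → Store = W97, W97, W97 ✓
(Category=B73, SKU=75): 1 row → Store = W34 ✓
(Category=B61, SKU=76): 3 rows → Store = W93, W93, W93 ✓
Every {Category, SKU} value is associated with a single Store value, so {Category, SKU} → Store holds.

Yes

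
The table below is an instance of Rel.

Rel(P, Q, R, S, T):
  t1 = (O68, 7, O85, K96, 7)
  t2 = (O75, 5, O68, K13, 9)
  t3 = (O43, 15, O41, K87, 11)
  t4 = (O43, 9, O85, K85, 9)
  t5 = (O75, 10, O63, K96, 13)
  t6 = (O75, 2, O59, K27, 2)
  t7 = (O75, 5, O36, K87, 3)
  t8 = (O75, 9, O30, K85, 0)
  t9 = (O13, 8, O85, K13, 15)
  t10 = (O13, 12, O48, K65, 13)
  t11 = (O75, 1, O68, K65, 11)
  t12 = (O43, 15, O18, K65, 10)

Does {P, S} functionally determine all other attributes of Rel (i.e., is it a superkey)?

All 12 rows have distinct {P, S} values, so {P, S} → (all attributes) holds and {P, S} is a superkey.

Yes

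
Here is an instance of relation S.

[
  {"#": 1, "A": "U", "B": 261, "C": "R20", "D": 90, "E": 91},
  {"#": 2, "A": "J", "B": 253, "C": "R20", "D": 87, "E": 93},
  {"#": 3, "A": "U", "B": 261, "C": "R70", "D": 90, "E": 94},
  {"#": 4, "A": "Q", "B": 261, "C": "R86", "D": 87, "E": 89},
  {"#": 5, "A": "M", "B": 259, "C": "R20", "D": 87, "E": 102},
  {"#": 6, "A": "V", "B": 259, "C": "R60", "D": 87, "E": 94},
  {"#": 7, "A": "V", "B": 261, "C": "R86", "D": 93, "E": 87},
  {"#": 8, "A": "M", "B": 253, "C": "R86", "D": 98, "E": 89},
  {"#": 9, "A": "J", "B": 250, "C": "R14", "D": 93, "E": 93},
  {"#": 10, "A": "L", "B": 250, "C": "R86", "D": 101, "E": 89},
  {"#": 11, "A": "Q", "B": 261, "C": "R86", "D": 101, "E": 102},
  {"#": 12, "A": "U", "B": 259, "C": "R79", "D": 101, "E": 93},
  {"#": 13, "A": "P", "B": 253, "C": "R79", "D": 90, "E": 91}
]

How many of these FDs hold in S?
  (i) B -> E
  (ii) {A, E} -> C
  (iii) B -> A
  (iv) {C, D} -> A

0

(i) B -> E: B=261: rows 1, 3, 4, 7, 11 → E takes values {91, 94, 89, 87, 102} — violation; B=253: rows 2, 8, 13 → E takes values {93, 89, 91} — violation; B=259: rows 5, 6, 12 → E takes values {102, 94, 93} — violation; B=250: rows 9, 10 → E takes values {93, 89} — violation — fails.
(ii) {A, E} -> C: (A=J, E=93): rows 2, 9 → C takes values {R20, R14} — violation — fails.
(iii) B -> A: B=261: rows 1, 3, 4, 7, 11 → A takes values {U, Q, V} — violation; B=253: rows 2, 8, 13 → A takes values {J, M, P} — violation; B=259: rows 5, 6, 12 → A takes values {M, V, U} — violation; B=250: rows 9, 10 → A takes values {J, L} — violation — fails.
(iv) {C, D} -> A: (C=R20, D=87): rows 2, 5 → A takes values {J, M} — violation; (C=R86, D=101): rows 10, 11 → A takes values {L, Q} — violation — fails.
None of the 4 dependencies hold.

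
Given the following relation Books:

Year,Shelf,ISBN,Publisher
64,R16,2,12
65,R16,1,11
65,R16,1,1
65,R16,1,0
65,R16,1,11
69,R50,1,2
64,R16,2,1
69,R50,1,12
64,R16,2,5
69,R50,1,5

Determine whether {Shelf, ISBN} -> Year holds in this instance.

Yes

(Shelf=R16, ISBN=2): 3 rows → Year = 64, 64, 64 ✓
(Shelf=R16, ISBN=1): 4 rows → Year = 65, 65, 65, 65 ✓
(Shelf=R50, ISBN=1): 3 rows → Year = 69, 69, 69 ✓
Every {Shelf, ISBN} value is associated with a single Year value, so {Shelf, ISBN} -> Year holds.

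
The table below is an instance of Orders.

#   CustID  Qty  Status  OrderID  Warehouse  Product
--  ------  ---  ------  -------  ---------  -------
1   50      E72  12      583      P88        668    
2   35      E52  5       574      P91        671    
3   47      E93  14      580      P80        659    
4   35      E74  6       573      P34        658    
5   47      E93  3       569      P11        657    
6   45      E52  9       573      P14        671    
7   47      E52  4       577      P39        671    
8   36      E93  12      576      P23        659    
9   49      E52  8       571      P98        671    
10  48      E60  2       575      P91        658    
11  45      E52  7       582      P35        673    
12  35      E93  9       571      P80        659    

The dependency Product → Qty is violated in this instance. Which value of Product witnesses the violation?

658

Product=668: row 1 → Qty = E72 ✓
Product=671: rows 2, 6, 7, 9 → Qty = E52, E52, E52, E52 ✓
Product=659: rows 3, 8, 12 → Qty = E93, E93, E93 ✓
Product=658: rows 4, 10 → Qty takes values {E74, E60} — violation
Product=657: row 5 → Qty = E93 ✓
Product=673: row 11 → Qty = E52 ✓
The only Product value with inconsistent Qty is Product=658.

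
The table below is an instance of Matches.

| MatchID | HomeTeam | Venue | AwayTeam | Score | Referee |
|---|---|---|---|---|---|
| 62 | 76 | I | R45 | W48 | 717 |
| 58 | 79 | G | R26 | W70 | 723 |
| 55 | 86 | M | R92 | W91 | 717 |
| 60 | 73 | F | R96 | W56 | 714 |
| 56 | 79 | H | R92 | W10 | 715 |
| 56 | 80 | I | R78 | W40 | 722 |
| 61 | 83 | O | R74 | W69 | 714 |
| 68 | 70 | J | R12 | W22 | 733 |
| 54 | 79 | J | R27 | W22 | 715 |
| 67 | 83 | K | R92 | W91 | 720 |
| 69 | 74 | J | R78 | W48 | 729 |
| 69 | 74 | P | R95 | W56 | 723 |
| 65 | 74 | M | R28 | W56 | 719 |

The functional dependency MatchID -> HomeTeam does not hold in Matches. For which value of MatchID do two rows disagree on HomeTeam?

56

MatchID=62: 1 row → HomeTeam = 76 ✓
MatchID=58: 1 row → HomeTeam = 79 ✓
MatchID=55: 1 row → HomeTeam = 86 ✓
MatchID=60: 1 row → HomeTeam = 73 ✓
MatchID=56: 2 rows → HomeTeam takes values {79, 80} — violation
MatchID=61: 1 row → HomeTeam = 83 ✓
MatchID=68: 1 row → HomeTeam = 70 ✓
MatchID=54: 1 row → HomeTeam = 79 ✓
MatchID=67: 1 row → HomeTeam = 83 ✓
MatchID=69: 2 rows → HomeTeam = 74, 74 ✓
MatchID=65: 1 row → HomeTeam = 74 ✓
The only MatchID value with inconsistent HomeTeam is MatchID=56.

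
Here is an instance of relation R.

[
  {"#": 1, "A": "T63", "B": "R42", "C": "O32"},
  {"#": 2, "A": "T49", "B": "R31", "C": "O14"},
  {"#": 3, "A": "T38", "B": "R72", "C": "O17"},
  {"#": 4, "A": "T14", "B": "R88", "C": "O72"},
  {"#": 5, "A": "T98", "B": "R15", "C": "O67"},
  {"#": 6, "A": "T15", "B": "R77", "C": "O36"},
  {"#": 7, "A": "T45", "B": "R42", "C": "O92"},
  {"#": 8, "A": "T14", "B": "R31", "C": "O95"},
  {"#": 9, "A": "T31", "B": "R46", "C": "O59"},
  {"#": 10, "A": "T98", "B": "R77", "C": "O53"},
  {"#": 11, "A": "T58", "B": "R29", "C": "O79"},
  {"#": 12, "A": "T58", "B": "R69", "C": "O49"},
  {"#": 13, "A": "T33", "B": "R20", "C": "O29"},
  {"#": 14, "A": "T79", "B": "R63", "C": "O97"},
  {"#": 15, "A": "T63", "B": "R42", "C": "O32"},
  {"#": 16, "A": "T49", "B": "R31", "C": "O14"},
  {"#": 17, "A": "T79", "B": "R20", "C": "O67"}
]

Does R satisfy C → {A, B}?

C=O32: rows 1, 15 → {A,B} = (T63, R42), (T63, R42) ✓
C=O14: rows 2, 16 → {A,B} = (T49, R31), (T49, R31) ✓
C=O17: row 3 → {A,B} = (T38, R72) ✓
C=O72: row 4 → {A,B} = (T14, R88) ✓
C=O67: rows 5, 17 → {A,B} takes values {(T98, R15), (T79, R20)} — violation
C=O36: row 6 → {A,B} = (T15, R77) ✓
C=O92: row 7 → {A,B} = (T45, R42) ✓
C=O95: row 8 → {A,B} = (T14, R31) ✓
C=O59: row 9 → {A,B} = (T31, R46) ✓
C=O53: row 10 → {A,B} = (T98, R77) ✓
C=O79: row 11 → {A,B} = (T58, R29) ✓
C=O49: row 12 → {A,B} = (T58, R69) ✓
C=O29: row 13 → {A,B} = (T33, R20) ✓
C=O97: row 14 → {A,B} = (T79, R63) ✓
Two rows agree on C but differ on {A, B}, so C → {A, B} does not hold.

No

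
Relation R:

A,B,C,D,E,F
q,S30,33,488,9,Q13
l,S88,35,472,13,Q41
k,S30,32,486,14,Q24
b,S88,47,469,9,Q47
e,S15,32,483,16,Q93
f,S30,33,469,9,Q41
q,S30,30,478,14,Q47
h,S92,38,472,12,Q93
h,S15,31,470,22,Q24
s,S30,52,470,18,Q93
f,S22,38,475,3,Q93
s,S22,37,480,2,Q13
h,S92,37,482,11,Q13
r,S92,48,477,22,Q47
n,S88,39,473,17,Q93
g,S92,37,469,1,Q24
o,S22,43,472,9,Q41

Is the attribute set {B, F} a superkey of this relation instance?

All 17 rows have distinct {B, F} values, so {B, F} → (all attributes) holds and {B, F} is a superkey.

Yes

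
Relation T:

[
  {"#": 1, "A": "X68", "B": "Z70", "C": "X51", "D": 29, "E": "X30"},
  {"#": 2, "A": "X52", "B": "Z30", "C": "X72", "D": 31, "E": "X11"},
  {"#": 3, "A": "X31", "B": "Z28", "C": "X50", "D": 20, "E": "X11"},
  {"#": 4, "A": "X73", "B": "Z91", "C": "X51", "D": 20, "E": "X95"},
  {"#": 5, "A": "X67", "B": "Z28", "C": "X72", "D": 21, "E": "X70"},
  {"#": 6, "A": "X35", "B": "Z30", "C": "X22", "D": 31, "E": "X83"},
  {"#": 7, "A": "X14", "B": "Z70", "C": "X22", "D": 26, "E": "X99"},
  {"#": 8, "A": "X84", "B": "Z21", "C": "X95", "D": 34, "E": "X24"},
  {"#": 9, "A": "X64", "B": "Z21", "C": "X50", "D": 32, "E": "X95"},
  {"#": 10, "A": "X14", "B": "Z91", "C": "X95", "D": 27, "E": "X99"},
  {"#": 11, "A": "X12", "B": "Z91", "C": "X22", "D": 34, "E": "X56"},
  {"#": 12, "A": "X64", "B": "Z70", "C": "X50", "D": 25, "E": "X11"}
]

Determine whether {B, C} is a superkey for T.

All 12 rows have distinct {B, C} values, so {B, C} → (all attributes) holds and {B, C} is a superkey.

Yes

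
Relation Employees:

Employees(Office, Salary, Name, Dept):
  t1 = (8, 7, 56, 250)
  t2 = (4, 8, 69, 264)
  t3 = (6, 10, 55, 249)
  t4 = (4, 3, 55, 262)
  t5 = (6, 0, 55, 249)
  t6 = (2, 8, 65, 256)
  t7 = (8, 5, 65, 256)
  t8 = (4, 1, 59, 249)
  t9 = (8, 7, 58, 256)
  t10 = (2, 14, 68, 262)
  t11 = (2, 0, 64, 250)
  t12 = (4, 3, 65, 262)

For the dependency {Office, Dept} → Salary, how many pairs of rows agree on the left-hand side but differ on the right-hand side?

2

(Office=6, Dept=249): violating pairs (3,5) — 1 pair.
(Office=4, Dept=262): all 2 rows agree on Salary — 0 pairs.
(Office=8, Dept=256): violating pairs (7,9) — 1 pair.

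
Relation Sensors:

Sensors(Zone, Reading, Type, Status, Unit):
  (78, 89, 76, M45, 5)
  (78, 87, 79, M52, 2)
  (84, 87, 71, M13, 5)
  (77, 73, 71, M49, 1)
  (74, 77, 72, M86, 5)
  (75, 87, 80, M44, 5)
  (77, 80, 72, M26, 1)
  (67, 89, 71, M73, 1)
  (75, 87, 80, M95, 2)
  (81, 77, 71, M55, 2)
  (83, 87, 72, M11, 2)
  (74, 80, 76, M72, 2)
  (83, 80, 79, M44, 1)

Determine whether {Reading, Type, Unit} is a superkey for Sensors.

Yes

All 13 rows have distinct {Reading, Type, Unit} values, so {Reading, Type, Unit} → (all attributes) holds and {Reading, Type, Unit} is a superkey.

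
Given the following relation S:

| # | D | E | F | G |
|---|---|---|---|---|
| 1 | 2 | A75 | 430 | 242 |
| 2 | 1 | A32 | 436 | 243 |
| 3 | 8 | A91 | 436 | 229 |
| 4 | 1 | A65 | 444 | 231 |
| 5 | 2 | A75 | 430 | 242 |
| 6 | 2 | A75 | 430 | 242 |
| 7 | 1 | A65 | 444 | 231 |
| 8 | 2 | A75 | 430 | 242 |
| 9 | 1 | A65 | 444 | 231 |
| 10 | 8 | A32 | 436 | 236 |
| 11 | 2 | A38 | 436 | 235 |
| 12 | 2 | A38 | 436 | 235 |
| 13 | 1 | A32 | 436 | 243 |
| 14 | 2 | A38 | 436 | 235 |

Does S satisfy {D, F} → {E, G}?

No

(D=2, F=430): rows 1, 5, 6, 8 → {E,G} = (A75, 242), (A75, 242), (A75, 242), (A75, 242) ✓
(D=1, F=436): rows 2, 13 → {E,G} = (A32, 243), (A32, 243) ✓
(D=8, F=436): rows 3, 10 → {E,G} takes values {(A91, 229), (A32, 236)} — violation
(D=1, F=444): rows 4, 7, 9 → {E,G} = (A65, 231), (A65, 231), (A65, 231) ✓
(D=2, F=436): rows 11, 12, 14 → {E,G} = (A38, 235), (A38, 235), (A38, 235) ✓
Two rows agree on {D, F} but differ on {E, G}, so {D, F} → {E, G} does not hold.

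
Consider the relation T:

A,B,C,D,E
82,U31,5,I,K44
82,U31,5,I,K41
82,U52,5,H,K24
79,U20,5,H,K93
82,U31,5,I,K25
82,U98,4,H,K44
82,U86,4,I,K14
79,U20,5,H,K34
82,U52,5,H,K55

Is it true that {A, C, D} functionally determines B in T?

(A=82, C=5, D=I): 3 rows → B = U31, U31, U31 ✓
(A=82, C=5, D=H): 2 rows → B = U52, U52 ✓
(A=79, C=5, D=H): 2 rows → B = U20, U20 ✓
(A=82, C=4, D=H): 1 row → B = U98 ✓
(A=82, C=4, D=I): 1 row → B = U86 ✓
Every {A, C, D} value is associated with a single B value, so {A, C, D} -> B holds.

Yes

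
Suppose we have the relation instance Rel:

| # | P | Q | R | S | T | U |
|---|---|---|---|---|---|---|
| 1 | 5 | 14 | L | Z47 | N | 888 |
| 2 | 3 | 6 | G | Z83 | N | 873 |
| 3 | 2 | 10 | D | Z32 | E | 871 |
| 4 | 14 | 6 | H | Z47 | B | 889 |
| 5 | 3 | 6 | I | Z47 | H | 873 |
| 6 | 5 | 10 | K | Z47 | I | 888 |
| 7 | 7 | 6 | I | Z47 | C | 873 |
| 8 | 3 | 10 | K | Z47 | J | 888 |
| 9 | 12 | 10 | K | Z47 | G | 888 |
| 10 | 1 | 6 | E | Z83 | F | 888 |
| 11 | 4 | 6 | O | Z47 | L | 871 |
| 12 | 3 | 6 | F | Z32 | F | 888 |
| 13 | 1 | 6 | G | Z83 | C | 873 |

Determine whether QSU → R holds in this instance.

Yes

(Q=14, S=Z47, U=888): row 1 → R = L ✓
(Q=6, S=Z83, U=873): rows 2, 13 → R = G, G ✓
(Q=10, S=Z32, U=871): row 3 → R = D ✓
(Q=6, S=Z47, U=889): row 4 → R = H ✓
(Q=6, S=Z47, U=873): rows 5, 7 → R = I, I ✓
(Q=10, S=Z47, U=888): rows 6, 8, 9 → R = K, K, K ✓
(Q=6, S=Z83, U=888): row 10 → R = E ✓
(Q=6, S=Z47, U=871): row 11 → R = O ✓
(Q=6, S=Z32, U=888): row 12 → R = F ✓
Every QSU value is associated with a single R value, so QSU → R holds.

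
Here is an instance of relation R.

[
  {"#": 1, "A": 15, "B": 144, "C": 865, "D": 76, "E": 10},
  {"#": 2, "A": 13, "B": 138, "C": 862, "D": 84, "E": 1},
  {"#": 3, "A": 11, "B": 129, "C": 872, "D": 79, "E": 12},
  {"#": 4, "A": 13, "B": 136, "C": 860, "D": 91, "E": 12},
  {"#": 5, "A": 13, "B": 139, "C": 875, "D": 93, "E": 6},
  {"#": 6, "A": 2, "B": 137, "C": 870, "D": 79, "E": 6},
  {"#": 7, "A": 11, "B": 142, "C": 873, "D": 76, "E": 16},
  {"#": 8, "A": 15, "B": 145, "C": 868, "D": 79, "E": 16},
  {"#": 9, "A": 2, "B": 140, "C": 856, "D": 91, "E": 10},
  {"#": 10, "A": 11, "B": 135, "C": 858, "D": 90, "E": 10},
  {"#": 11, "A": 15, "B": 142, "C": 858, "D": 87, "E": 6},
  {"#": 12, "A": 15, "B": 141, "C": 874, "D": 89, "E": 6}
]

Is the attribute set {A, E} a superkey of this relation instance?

No

Rows 11 and 12 have the same {A, E} value (A=15, E=6) but are distinct tuples, so {A, E} does not determine every attribute — not a superkey.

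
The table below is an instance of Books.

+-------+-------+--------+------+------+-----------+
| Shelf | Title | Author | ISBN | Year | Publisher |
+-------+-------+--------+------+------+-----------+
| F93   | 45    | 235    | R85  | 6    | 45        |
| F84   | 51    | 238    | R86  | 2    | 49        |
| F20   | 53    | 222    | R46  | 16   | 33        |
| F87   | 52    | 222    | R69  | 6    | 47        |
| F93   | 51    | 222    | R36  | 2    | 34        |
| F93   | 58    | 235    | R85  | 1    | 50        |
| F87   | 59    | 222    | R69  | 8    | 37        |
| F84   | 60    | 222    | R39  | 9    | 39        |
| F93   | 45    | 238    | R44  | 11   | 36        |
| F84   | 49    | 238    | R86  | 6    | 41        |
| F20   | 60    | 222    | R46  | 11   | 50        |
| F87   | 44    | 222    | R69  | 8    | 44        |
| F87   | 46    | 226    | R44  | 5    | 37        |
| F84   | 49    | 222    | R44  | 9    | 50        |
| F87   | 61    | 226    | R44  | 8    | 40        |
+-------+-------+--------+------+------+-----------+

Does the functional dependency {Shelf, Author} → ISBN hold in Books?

No

(Shelf=F93, Author=235): 2 rows → ISBN = R85, R85 ✓
(Shelf=F84, Author=238): 2 rows → ISBN = R86, R86 ✓
(Shelf=F20, Author=222): 2 rows → ISBN = R46, R46 ✓
(Shelf=F87, Author=222): 3 rows → ISBN = R69, R69, R69 ✓
(Shelf=F93, Author=222): 1 row → ISBN = R36 ✓
(Shelf=F84, Author=222): 2 rows → ISBN takes values {R39, R44} — violation
(Shelf=F93, Author=238): 1 row → ISBN = R44 ✓
(Shelf=F87, Author=226): 2 rows → ISBN = R44, R44 ✓
Two rows agree on {Shelf, Author} but differ on ISBN, so {Shelf, Author} → ISBN does not hold.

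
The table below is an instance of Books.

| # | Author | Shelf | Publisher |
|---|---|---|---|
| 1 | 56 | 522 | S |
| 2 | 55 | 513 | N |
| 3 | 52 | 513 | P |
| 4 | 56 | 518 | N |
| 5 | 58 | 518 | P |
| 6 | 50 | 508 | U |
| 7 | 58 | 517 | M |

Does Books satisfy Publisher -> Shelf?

No

Publisher=S: row 1 → Shelf = 522 ✓
Publisher=N: rows 2, 4 → Shelf takes values {513, 518} — violation
Publisher=P: rows 3, 5 → Shelf takes values {513, 518} — violation
Publisher=U: row 6 → Shelf = 508 ✓
Publisher=M: row 7 → Shelf = 517 ✓
Two rows agree on Publisher but differ on Shelf, so Publisher -> Shelf does not hold.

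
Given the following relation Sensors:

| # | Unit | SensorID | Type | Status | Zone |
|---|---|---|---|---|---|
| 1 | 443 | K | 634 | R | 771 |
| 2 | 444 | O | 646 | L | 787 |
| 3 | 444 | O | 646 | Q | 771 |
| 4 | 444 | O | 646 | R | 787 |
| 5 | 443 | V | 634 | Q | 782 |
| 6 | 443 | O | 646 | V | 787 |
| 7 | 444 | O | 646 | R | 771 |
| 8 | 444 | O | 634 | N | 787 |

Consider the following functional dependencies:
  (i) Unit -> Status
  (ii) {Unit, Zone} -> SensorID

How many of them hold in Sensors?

1

(i) Unit -> Status: Unit=443: rows 1, 5, 6 → Status takes values {R, Q, V} — violation; Unit=444: rows 2, 3, 4, 7, 8 → Status takes values {L, Q, R, N} — violation — fails.
(ii) {Unit, Zone} -> SensorID: every LHS value maps to a single RHS value — holds.
1 of the 2 dependencies holds.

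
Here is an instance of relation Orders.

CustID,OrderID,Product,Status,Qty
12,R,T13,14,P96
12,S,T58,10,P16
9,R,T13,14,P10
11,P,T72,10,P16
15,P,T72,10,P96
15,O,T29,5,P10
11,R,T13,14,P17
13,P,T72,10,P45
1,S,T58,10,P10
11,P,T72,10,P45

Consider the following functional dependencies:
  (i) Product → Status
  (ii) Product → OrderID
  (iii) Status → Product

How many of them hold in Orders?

(i) Product → Status: every LHS value maps to a single RHS value — holds.
(ii) Product → OrderID: every LHS value maps to a single RHS value — holds.
(iii) Status → Product: Status=10: 6 rows → Product takes values {T58, T72} — violation — fails.
2 of the 3 dependencies hold.

2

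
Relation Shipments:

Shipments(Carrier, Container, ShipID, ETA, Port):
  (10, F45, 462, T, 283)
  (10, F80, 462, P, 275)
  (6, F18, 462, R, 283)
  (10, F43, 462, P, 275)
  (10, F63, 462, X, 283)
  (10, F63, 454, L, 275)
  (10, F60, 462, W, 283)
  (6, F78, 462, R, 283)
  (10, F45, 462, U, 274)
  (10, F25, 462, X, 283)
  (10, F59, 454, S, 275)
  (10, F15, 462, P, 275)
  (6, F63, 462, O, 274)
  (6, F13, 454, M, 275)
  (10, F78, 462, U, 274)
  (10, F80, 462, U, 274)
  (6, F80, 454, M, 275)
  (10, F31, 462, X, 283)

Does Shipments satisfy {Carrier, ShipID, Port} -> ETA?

(Carrier=10, ShipID=462, Port=283): 5 rows → ETA takes values {T, X, W} — violation
(Carrier=10, ShipID=462, Port=275): 3 rows → ETA = P, P, P ✓
(Carrier=6, ShipID=462, Port=283): 2 rows → ETA = R, R ✓
(Carrier=10, ShipID=454, Port=275): 2 rows → ETA takes values {L, S} — violation
(Carrier=10, ShipID=462, Port=274): 3 rows → ETA = U, U, U ✓
(Carrier=6, ShipID=462, Port=274): 1 row → ETA = O ✓
(Carrier=6, ShipID=454, Port=275): 2 rows → ETA = M, M ✓
Two rows agree on {Carrier, ShipID, Port} but differ on ETA, so {Carrier, ShipID, Port} -> ETA does not hold.

No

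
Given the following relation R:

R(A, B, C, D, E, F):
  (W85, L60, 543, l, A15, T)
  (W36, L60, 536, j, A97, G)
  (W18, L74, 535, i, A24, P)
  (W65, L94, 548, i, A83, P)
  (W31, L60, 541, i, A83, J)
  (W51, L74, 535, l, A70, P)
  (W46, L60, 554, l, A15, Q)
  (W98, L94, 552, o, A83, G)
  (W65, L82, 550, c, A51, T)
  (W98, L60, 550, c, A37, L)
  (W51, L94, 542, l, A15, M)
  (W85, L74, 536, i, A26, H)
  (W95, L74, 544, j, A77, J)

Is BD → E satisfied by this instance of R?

No

(B=L60, D=l): 2 rows → E = A15, A15 ✓
(B=L60, D=j): 1 row → E = A97 ✓
(B=L74, D=i): 2 rows → E takes values {A24, A26} — violation
(B=L94, D=i): 1 row → E = A83 ✓
(B=L60, D=i): 1 row → E = A83 ✓
(B=L74, D=l): 1 row → E = A70 ✓
(B=L94, D=o): 1 row → E = A83 ✓
(B=L82, D=c): 1 row → E = A51 ✓
(B=L60, D=c): 1 row → E = A37 ✓
(B=L94, D=l): 1 row → E = A15 ✓
(B=L74, D=j): 1 row → E = A77 ✓
Two rows agree on BD but differ on E, so BD → E does not hold.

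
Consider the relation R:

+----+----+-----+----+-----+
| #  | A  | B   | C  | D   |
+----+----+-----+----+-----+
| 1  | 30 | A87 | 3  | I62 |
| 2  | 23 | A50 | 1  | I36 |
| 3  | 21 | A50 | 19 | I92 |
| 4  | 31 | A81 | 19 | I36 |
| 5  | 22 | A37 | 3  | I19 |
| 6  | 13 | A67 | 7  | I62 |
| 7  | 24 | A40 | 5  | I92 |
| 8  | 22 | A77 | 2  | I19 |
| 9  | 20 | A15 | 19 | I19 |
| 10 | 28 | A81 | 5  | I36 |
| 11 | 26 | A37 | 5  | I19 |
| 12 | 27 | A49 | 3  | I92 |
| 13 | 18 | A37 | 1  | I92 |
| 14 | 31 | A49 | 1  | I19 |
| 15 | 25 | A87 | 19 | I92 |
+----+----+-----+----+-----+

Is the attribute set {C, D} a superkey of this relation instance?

Rows 3 and 15 have the same {C, D} value (C=19, D=I92) but are distinct tuples, so {C, D} does not determine every attribute — not a superkey.

No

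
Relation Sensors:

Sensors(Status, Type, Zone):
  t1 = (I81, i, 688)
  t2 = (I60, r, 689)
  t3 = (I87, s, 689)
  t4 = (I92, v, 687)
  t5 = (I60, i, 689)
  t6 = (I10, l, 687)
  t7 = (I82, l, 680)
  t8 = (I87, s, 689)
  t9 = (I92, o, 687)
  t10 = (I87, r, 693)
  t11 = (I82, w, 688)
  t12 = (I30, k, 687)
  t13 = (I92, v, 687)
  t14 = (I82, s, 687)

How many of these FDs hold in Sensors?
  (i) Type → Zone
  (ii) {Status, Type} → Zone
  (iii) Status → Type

(i) Type → Zone: Type=i: rows 1, 5 → Zone takes values {688, 689} — violation; Type=r: rows 2, 10 → Zone takes values {689, 693} — violation; Type=s: rows 3, 8, 14 → Zone takes values {689, 687} — violation; Type=l: rows 6, 7 → Zone takes values {687, 680} — violation — fails.
(ii) {Status, Type} → Zone: every LHS value maps to a single RHS value — holds.
(iii) Status → Type: Status=I60: rows 2, 5 → Type takes values {r, i} — violation; Status=I87: rows 3, 8, 10 → Type takes values {s, r} — violation; Status=I92: rows 4, 9, 13 → Type takes values {v, o} — violation; Status=I82: rows 7, 11, 14 → Type takes values {l, w, s} — violation — fails.
1 of the 3 dependencies holds.

1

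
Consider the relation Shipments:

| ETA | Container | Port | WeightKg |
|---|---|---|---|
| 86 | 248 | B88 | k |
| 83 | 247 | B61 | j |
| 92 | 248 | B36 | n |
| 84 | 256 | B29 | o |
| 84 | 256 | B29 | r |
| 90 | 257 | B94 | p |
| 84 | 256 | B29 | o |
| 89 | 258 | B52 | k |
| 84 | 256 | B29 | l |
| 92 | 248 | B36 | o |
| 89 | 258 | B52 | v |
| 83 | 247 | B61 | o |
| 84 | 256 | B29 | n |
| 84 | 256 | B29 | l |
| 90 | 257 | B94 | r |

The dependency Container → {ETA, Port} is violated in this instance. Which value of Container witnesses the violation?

248

Container=248: 3 rows → {ETA,Port} takes values {(86, B88), (92, B36)} — violation
Container=247: 2 rows → {ETA,Port} = (83, B61), (83, B61) ✓
Container=256: 6 rows → {ETA,Port} = (84, B29), (84, B29), (84, B29), (84, B29), (84, B29), (84, B29) ✓
Container=257: 2 rows → {ETA,Port} = (90, B94), (90, B94) ✓
Container=258: 2 rows → {ETA,Port} = (89, B52), (89, B52) ✓
The only Container value with inconsistent RHS is Container=248.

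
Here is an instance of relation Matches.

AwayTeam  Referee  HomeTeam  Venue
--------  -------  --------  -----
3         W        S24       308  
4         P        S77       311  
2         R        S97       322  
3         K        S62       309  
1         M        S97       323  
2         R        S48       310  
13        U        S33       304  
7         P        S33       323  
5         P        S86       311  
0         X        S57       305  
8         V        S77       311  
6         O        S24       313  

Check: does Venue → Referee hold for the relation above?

No

Venue=308: 1 row → Referee = W ✓
Venue=311: 3 rows → Referee takes values {P, V} — violation
Venue=322: 1 row → Referee = R ✓
Venue=309: 1 row → Referee = K ✓
Venue=323: 2 rows → Referee takes values {M, P} — violation
Venue=310: 1 row → Referee = R ✓
Venue=304: 1 row → Referee = U ✓
Venue=305: 1 row → Referee = X ✓
Venue=313: 1 row → Referee = O ✓
Two rows agree on Venue but differ on Referee, so Venue → Referee does not hold.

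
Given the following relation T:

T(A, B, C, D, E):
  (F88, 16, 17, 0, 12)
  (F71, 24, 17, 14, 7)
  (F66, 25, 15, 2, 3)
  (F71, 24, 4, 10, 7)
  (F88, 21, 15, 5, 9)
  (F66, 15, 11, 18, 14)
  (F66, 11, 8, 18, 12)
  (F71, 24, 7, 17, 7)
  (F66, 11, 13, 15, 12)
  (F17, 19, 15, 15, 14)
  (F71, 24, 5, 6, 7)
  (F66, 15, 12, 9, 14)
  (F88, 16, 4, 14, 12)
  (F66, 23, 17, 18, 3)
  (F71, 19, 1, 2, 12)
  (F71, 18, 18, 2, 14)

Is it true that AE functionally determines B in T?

No

(A=F88, E=12): 2 rows → B = 16, 16 ✓
(A=F71, E=7): 4 rows → B = 24, 24, 24, 24 ✓
(A=F66, E=3): 2 rows → B takes values {25, 23} — violation
(A=F88, E=9): 1 row → B = 21 ✓
(A=F66, E=14): 2 rows → B = 15, 15 ✓
(A=F66, E=12): 2 rows → B = 11, 11 ✓
(A=F17, E=14): 1 row → B = 19 ✓
(A=F71, E=12): 1 row → B = 19 ✓
(A=F71, E=14): 1 row → B = 18 ✓
Two rows agree on AE but differ on B, so AE → B does not hold.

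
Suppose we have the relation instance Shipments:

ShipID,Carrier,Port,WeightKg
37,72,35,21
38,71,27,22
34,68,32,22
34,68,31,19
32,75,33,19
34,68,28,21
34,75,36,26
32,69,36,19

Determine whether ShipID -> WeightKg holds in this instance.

ShipID=37: 1 row → WeightKg = 21 ✓
ShipID=38: 1 row → WeightKg = 22 ✓
ShipID=34: 4 rows → WeightKg takes values {22, 19, 21, 26} — violation
ShipID=32: 2 rows → WeightKg = 19, 19 ✓
Two rows agree on ShipID but differ on WeightKg, so ShipID -> WeightKg does not hold.

No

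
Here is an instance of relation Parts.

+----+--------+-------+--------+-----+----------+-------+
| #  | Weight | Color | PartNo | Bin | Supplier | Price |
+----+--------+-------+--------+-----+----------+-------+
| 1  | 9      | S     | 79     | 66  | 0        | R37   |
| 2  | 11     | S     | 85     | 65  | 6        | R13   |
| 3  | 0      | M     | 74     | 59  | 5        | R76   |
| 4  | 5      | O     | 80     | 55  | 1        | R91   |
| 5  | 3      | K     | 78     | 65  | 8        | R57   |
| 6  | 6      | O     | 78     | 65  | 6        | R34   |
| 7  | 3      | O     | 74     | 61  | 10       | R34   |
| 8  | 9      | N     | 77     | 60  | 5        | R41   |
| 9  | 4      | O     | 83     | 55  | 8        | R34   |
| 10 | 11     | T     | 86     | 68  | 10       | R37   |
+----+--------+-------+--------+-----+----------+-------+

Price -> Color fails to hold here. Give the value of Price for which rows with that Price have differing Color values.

R37

Price=R37: rows 1, 10 → Color takes values {S, T} — violation
Price=R13: row 2 → Color = S ✓
Price=R76: row 3 → Color = M ✓
Price=R91: row 4 → Color = O ✓
Price=R57: row 5 → Color = K ✓
Price=R34: rows 6, 7, 9 → Color = O, O, O ✓
Price=R41: row 8 → Color = N ✓
The only Price value with inconsistent Color is Price=R37.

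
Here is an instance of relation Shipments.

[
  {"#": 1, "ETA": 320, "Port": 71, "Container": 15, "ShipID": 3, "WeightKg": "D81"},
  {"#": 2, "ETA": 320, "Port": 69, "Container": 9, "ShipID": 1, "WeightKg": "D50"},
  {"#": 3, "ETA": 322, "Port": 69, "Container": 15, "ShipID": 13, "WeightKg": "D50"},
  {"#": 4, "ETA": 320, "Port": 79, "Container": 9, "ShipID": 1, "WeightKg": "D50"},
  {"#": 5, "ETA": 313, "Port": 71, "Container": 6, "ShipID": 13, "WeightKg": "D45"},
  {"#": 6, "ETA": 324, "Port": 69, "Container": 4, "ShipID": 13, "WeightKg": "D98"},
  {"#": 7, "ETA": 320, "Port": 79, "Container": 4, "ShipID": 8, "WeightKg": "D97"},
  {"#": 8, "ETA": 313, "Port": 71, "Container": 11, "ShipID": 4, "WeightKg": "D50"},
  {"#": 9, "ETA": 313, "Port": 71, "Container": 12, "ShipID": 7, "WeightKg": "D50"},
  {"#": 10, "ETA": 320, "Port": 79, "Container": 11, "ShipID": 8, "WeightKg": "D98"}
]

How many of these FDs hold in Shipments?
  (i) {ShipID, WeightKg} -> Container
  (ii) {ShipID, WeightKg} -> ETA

(i) {ShipID, WeightKg} -> Container: every LHS value maps to a single RHS value — holds.
(ii) {ShipID, WeightKg} -> ETA: every LHS value maps to a single RHS value — holds.
2 of the 2 dependencies hold.

2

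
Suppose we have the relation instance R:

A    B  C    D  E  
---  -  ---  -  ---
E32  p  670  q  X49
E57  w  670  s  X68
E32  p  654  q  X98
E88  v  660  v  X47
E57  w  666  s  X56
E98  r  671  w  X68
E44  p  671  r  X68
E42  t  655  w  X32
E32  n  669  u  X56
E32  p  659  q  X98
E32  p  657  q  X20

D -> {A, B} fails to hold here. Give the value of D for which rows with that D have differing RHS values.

D=q: 4 rows → {A,B} = (E32, p), (E32, p), (E32, p), (E32, p) ✓
D=s: 2 rows → {A,B} = (E57, w), (E57, w) ✓
D=v: 1 row → {A,B} = (E88, v) ✓
D=w: 2 rows → {A,B} takes values {(E98, r), (E42, t)} — violation
D=r: 1 row → {A,B} = (E44, p) ✓
D=u: 1 row → {A,B} = (E32, n) ✓
The only D value with inconsistent RHS is D=w.

w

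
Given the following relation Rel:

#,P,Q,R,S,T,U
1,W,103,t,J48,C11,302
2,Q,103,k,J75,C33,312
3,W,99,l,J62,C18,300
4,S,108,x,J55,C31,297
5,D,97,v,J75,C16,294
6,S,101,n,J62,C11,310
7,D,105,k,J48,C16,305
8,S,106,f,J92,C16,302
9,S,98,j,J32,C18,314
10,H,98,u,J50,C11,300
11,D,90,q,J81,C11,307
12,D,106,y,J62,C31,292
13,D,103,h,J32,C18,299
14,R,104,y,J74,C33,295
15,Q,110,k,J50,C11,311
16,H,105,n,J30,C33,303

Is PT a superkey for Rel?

Rows 5 and 7 have the same PT value (P=D, T=C16) but are distinct tuples, so PT does not determine every attribute — not a superkey.

No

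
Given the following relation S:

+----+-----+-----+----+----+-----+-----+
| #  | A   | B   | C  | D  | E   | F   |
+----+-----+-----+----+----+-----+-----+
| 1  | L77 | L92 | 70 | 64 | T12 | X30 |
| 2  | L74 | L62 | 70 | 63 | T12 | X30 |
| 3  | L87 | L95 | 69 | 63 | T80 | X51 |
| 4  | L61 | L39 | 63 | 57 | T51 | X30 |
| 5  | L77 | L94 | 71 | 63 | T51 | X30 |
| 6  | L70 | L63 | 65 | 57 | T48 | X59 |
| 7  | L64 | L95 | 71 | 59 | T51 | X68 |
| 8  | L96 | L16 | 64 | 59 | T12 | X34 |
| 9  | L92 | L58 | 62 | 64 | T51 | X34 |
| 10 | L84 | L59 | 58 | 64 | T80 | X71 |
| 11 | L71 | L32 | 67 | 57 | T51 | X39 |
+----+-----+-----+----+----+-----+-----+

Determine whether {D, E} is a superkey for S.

No

Rows 4 and 11 have the same {D, E} value (D=57, E=T51) but are distinct tuples, so {D, E} does not determine every attribute — not a superkey.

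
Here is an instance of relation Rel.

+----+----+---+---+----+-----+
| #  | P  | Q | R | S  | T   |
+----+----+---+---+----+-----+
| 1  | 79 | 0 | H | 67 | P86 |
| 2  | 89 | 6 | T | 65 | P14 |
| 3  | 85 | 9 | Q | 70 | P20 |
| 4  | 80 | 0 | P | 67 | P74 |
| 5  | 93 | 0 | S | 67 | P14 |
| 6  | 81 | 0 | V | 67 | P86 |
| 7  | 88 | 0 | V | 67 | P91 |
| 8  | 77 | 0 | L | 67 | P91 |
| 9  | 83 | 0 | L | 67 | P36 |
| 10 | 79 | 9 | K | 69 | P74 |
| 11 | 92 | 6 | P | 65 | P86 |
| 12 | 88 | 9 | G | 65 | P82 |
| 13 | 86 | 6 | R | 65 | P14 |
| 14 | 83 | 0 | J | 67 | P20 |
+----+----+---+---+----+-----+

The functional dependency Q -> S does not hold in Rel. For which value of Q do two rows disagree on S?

Q=0: rows 1, 4, 5, 6, 7, 8, 9, 14 → S = 67, 67, 67, 67, 67, 67, 67, 67 ✓
Q=6: rows 2, 11, 13 → S = 65, 65, 65 ✓
Q=9: rows 3, 10, 12 → S takes values {70, 69, 65} — violation
The only Q value with inconsistent S is Q=9.

9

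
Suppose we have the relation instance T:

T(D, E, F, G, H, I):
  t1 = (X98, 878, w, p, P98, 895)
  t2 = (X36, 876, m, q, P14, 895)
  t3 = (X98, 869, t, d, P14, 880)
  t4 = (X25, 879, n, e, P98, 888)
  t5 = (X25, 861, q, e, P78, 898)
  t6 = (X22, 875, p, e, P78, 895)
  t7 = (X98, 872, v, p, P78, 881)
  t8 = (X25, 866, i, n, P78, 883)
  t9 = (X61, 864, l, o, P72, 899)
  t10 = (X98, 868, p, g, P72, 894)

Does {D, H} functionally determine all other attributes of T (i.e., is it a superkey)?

Rows 5 and 8 have the same {D, H} value (D=X25, H=P78) but are distinct tuples, so {D, H} does not determine every attribute — not a superkey.

No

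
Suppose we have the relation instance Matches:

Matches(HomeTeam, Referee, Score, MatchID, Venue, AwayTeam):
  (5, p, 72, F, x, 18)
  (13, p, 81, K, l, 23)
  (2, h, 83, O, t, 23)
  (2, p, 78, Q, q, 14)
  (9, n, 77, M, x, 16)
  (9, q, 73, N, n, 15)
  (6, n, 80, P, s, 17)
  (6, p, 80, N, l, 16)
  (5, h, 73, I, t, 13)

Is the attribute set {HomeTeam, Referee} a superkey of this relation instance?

All 9 rows have distinct {HomeTeam, Referee} values, so {HomeTeam, Referee} → (all attributes) holds and {HomeTeam, Referee} is a superkey.

Yes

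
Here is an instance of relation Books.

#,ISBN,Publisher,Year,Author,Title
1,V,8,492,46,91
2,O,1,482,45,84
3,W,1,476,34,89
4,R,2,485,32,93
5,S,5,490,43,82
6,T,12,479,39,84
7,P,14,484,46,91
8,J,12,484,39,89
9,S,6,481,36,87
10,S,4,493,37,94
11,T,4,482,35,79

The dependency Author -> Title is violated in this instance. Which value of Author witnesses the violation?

Author=46: rows 1, 7 → Title = 91, 91 ✓
Author=45: row 2 → Title = 84 ✓
Author=34: row 3 → Title = 89 ✓
Author=32: row 4 → Title = 93 ✓
Author=43: row 5 → Title = 82 ✓
Author=39: rows 6, 8 → Title takes values {84, 89} — violation
Author=36: row 9 → Title = 87 ✓
Author=37: row 10 → Title = 94 ✓
Author=35: row 11 → Title = 79 ✓
The only Author value with inconsistent Title is Author=39.

39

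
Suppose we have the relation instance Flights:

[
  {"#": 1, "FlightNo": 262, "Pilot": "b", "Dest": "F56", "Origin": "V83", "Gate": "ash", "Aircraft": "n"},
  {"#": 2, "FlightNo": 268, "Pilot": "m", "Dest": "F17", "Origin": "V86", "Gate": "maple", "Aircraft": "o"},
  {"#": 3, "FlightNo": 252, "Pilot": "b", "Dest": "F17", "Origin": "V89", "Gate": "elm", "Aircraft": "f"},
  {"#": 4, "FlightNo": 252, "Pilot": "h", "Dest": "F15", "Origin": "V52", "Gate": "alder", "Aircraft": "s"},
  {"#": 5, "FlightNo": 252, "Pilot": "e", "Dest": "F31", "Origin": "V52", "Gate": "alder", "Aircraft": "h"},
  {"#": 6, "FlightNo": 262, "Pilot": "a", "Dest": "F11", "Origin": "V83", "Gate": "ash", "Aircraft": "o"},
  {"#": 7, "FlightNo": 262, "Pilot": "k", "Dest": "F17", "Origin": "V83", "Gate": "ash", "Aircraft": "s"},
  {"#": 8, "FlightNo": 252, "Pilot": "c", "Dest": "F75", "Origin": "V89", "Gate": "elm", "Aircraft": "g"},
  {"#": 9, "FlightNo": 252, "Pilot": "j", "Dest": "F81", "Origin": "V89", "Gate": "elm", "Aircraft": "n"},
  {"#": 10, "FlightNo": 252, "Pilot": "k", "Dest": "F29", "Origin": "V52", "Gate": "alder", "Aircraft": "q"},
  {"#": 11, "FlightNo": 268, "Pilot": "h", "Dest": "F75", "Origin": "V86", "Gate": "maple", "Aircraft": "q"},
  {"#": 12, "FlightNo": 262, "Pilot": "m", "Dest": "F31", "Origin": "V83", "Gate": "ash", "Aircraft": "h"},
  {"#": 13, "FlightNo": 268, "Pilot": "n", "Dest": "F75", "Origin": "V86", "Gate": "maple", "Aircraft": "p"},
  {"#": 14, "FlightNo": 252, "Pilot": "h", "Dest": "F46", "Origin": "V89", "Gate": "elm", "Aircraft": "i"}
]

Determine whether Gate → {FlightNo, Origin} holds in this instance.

Yes

Gate=ash: rows 1, 6, 7, 12 → {FlightNo,Origin} = (262, V83), (262, V83), (262, V83), (262, V83) ✓
Gate=maple: rows 2, 11, 13 → {FlightNo,Origin} = (268, V86), (268, V86), (268, V86) ✓
Gate=elm: rows 3, 8, 9, 14 → {FlightNo,Origin} = (252, V89), (252, V89), (252, V89), (252, V89) ✓
Gate=alder: rows 4, 5, 10 → {FlightNo,Origin} = (252, V52), (252, V52), (252, V52) ✓
Every Gate value is associated with a single {FlightNo, Origin} value, so Gate → {FlightNo, Origin} holds.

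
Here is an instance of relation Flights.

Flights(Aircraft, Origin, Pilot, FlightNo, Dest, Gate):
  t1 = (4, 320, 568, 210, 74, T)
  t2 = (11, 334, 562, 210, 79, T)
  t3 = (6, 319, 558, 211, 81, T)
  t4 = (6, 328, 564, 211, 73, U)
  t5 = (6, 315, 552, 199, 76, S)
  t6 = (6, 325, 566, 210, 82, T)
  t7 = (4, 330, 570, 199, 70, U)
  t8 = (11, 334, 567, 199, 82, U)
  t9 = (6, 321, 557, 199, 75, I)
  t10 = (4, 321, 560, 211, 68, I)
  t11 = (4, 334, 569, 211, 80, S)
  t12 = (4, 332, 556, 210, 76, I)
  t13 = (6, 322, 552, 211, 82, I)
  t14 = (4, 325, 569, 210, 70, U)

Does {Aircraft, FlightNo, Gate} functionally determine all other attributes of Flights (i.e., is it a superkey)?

All 14 rows have distinct {Aircraft, FlightNo, Gate} values, so {Aircraft, FlightNo, Gate} → (all attributes) holds and {Aircraft, FlightNo, Gate} is a superkey.

Yes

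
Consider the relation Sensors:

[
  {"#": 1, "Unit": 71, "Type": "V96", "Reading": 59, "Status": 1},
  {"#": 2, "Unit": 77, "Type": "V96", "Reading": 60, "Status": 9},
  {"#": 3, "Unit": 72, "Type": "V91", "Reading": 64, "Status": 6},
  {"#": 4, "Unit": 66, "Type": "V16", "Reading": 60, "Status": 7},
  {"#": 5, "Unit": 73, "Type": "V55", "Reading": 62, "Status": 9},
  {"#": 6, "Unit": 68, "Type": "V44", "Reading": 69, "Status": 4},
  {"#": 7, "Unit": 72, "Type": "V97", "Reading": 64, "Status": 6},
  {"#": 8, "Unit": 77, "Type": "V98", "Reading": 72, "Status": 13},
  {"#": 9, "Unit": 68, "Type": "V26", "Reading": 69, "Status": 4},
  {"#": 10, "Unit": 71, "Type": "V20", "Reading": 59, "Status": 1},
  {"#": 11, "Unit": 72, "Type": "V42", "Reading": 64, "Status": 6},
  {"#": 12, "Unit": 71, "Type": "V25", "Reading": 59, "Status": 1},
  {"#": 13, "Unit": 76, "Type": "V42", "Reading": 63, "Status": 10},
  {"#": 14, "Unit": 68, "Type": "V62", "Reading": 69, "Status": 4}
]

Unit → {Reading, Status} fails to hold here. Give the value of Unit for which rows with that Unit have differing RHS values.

77

Unit=71: rows 1, 10, 12 → {Reading,Status} = (59, 1), (59, 1), (59, 1) ✓
Unit=77: rows 2, 8 → {Reading,Status} takes values {(60, 9), (72, 13)} — violation
Unit=72: rows 3, 7, 11 → {Reading,Status} = (64, 6), (64, 6), (64, 6) ✓
Unit=66: row 4 → {Reading,Status} = (60, 7) ✓
Unit=73: row 5 → {Reading,Status} = (62, 9) ✓
Unit=68: rows 6, 9, 14 → {Reading,Status} = (69, 4), (69, 4), (69, 4) ✓
Unit=76: row 13 → {Reading,Status} = (63, 10) ✓
The only Unit value with inconsistent RHS is Unit=77.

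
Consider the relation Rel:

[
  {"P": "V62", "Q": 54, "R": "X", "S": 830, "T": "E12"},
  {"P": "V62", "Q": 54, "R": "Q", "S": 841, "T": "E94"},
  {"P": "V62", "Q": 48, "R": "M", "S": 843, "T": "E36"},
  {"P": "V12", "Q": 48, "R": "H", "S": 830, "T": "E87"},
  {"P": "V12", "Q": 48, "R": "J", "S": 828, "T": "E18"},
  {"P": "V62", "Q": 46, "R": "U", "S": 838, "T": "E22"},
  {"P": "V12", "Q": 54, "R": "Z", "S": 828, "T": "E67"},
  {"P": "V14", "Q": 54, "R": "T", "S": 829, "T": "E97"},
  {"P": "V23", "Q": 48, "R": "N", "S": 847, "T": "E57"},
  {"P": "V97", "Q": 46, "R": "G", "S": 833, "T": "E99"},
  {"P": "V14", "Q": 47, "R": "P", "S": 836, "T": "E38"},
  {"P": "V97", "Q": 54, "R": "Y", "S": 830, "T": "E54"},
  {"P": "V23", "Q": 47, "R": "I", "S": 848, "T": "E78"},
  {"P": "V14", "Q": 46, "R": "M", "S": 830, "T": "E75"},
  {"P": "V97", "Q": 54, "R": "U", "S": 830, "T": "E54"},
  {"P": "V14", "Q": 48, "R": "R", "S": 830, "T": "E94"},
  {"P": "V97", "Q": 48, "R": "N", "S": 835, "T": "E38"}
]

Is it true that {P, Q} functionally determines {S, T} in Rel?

No

(P=V62, Q=54): 2 rows → {S,T} takes values {(830, E12), (841, E94)} — violation
(P=V62, Q=48): 1 row → {S,T} = (843, E36) ✓
(P=V12, Q=48): 2 rows → {S,T} takes values {(830, E87), (828, E18)} — violation
(P=V62, Q=46): 1 row → {S,T} = (838, E22) ✓
(P=V12, Q=54): 1 row → {S,T} = (828, E67) ✓
(P=V14, Q=54): 1 row → {S,T} = (829, E97) ✓
(P=V23, Q=48): 1 row → {S,T} = (847, E57) ✓
(P=V97, Q=46): 1 row → {S,T} = (833, E99) ✓
(P=V14, Q=47): 1 row → {S,T} = (836, E38) ✓
(P=V97, Q=54): 2 rows → {S,T} = (830, E54), (830, E54) ✓
(P=V23, Q=47): 1 row → {S,T} = (848, E78) ✓
(P=V14, Q=46): 1 row → {S,T} = (830, E75) ✓
(P=V14, Q=48): 1 row → {S,T} = (830, E94) ✓
(P=V97, Q=48): 1 row → {S,T} = (835, E38) ✓
Two rows agree on {P, Q} but differ on {S, T}, so {P, Q} -> {S, T} does not hold.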